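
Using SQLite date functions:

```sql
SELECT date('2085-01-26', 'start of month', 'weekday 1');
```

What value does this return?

2085-01-01

`start of month` rewinds 2085-01-26 to 2085-01-01.
`weekday 1` advances to the next Monday; 2085-01-01 is already a Monday, so it stays at 2085-01-01.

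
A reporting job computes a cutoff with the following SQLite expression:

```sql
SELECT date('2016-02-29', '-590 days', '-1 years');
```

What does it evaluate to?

Applying '-590 days' to 2016-02-29: counting 590 days back gives 2014-07-19.
Adding -1 year to 2014-07-19 gives 2013-07-19.

2013-07-19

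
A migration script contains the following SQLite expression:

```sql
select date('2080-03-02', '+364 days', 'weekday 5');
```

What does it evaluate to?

Applying '+364 days' to 2080-03-02: counting 364 days forward gives 2081-03-01.
`weekday 5` advances to the next Friday; 2081-03-01 is a Saturday, so it moves forward to 2081-03-07.

2081-03-07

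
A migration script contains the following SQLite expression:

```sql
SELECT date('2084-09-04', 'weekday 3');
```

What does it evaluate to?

2084-09-06

`weekday 3` advances to the next Wednesday; 2084-09-04 is a Monday, so it moves forward to 2084-09-06.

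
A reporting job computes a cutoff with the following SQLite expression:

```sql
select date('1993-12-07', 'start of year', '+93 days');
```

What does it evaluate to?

`start of year` rewinds 1993-12-07 to 1993-01-01.
Applying '+93 days' to 1993-01-01: counting 93 days forward gives 1993-04-04.

1993-04-04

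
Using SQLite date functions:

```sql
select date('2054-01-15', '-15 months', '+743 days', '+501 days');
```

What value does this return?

2056-03-12

Adding -15 months to 2054-01-15 gives 2052-10-15.
Applying '+743 days' to 2052-10-15: counting 743 days forward gives 2054-10-28.
Applying '+501 days' to 2054-10-28: counting 501 days forward gives 2056-03-12.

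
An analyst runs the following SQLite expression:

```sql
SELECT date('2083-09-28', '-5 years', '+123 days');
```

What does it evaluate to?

2079-01-29

Adding -5 years to 2083-09-28 gives 2078-09-28.
Applying '+123 days' to 2078-09-28: counting 123 days forward gives 2079-01-29.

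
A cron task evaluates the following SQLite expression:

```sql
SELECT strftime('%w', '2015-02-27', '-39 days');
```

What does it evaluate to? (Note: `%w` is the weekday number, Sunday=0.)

First apply '-39 days': 2015-02-27 → 2015-01-19.
2015-01-19 is a Monday; with Sunday=0 that is 1.

1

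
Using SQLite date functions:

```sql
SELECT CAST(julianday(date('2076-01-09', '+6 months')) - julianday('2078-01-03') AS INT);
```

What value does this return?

Adding +6 months to 2076-01-09 gives 2076-07-09.
22 days remain in July 2076 after the 9th (31 − 9).
Full months from August 2076 through December 2077 contribute their day counts.
Then 3 days into January 2078.
Total: 22 + 31 + 30 + 31 + 30 + 31 + 31 + 28 + 31 + 30 + 31 + 30 + 31 + 31 + 30 + 31 + 30 + 31 + 3 = 543.
The subtraction is earlier − later, so the result is −543 → -543.

-543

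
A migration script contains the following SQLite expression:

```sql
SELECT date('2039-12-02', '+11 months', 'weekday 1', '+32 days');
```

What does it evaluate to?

2040-12-07

Adding +11 months to 2039-12-02 gives 2040-11-02.
`weekday 1` advances to the next Monday; 2040-11-02 is a Friday, so it moves forward to 2040-11-05.
November 2040 has 30 days; 25 remain after the 5th, so 26 days reach 2040-12-01.
Advancing 6 more days within December lands on 2040-12-07.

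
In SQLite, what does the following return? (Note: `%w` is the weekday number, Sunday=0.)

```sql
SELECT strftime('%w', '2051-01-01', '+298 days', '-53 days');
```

0

First apply '+298 days', '-53 days': 2051-01-01 → 2051-09-03.
2051-09-03 is a Sunday; with Sunday=0 that is 0.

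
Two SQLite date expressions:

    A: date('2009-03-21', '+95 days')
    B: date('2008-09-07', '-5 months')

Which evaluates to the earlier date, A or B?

A = 2009-06-24.
B = 2008-04-07.
B is earlier.

B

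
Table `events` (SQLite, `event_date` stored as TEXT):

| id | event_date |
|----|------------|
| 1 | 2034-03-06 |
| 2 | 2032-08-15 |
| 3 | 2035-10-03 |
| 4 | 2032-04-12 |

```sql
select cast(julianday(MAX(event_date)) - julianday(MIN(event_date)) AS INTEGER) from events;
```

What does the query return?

1269

MIN = 2032-04-12, MAX = 2035-10-03.
18 days remain in April 2032 after the 12th (30 − 12).
Full months from May 2032 through September 2035 contribute their day counts.
Then 3 days into October 2035.
Total: 18 + 31 + 30 + 31 + 31 + 30 + 31 + 30 + 31 + 31 + 28 + 31 + 30 + 31 + 30 + 31 + 31 + 30 + 31 + 30 + 31 + 31 + 28 + 31 + 30 + 31 + 30 + 31 + 31 + 30 + 31 + 30 + 31 + 31 + 28 + 31 + 30 + 31 + 30 + 31 + 31 + 30 + 3 = 1269.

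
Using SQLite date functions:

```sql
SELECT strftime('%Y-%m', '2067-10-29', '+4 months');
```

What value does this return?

First apply '+4 months': 2067-10-29 → 2068-02-29.
`%Y-%m` extracts the year-month: 2068-02.

2068-02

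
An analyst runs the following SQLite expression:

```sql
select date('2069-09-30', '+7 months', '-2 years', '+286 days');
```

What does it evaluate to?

Adding +7 months to 2069-09-30 gives 2070-04-30.
Adding -2 years to 2070-04-30 gives 2068-04-30.
Applying '+286 days' to 2068-04-30: counting 286 days forward gives 2069-02-10.

2069-02-10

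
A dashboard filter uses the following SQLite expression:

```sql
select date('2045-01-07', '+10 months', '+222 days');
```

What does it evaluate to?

Adding +10 months to 2045-01-07 gives 2045-11-07.
Applying '+222 days' to 2045-11-07: counting 222 days forward gives 2046-06-17.

2046-06-17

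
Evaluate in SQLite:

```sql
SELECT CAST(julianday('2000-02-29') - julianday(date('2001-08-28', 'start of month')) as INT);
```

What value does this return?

`start of month` rewinds 2001-08-28 to 2001-08-01.
0 days remain in February 2000 after the 29th (29 − 29).
Full months from March 2000 through July 2001 contribute their day counts.
Then 1 day into August 2001.
Total: 0 + 31 + 30 + 31 + 30 + 31 + 31 + 30 + 31 + 30 + 31 + 31 + 28 + 31 + 30 + 31 + 30 + 31 + 1 = 519.
The subtraction is earlier − later, so the result is −519 → -519.

-519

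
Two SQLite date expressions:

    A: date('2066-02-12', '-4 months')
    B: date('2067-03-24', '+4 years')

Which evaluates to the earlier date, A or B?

A = 2065-10-12.
B = 2071-03-24.
A is earlier.

A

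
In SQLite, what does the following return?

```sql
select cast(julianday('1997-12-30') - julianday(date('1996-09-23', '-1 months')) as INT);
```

Adding -1 month to 1996-09-23 gives 1996-08-23.
8 days remain in August 1996 after the 23rd (31 − 23).
Full months from September 1996 through November 1997 contribute their day counts.
Then 30 days into December 1997.
Total: 8 + 30 + 31 + 30 + 31 + 31 + 28 + 31 + 30 + 31 + 30 + 31 + 31 + 30 + 31 + 30 + 30 = 494.

494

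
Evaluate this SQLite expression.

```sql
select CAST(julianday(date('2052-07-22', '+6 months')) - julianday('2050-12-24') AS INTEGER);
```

Adding +6 months to 2052-07-22 gives 2053-01-22.
7 days remain in December 2050 after the 24th (31 − 24).
Full months from January 2051 through December 2052 contribute their day counts.
Then 22 days into January 2053.
Total: 7 + 31 + 28 + 31 + 30 + 31 + 30 + 31 + 31 + 30 + 31 + 30 + 31 + 31 + 29 + 31 + 30 + 31 + 30 + 31 + 31 + 30 + 31 + 30 + 31 + 22 = 760.

760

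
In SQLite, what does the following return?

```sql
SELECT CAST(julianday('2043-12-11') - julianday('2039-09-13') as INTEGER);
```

1550

17 days remain in September 2039 after the 13th (30 − 13).
Full months from October 2039 through November 2043 contribute their day counts.
Then 11 days into December 2043.
Total: 17 + 31 + 30 + 31 + 31 + 29 + 31 + 30 + 31 + 30 + 31 + 31 + 30 + 31 + 30 + 31 + 31 + 28 + 31 + 30 + 31 + 30 + 31 + 31 + 30 + 31 + 30 + 31 + 31 + 28 + 31 + 30 + 31 + 30 + 31 + 31 + 30 + 31 + 30 + 31 + 31 + 28 + 31 + 30 + 31 + 30 + 31 + 31 + 30 + 31 + 30 + 11 = 1550.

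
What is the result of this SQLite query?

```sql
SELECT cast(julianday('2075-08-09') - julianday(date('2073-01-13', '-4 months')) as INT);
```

Adding -4 months to 2073-01-13 gives 2072-09-13.
17 days remain in September 2072 after the 13th (30 − 13).
Full months from October 2072 through July 2075 contribute their day counts.
Then 9 days into August 2075.
Total: 17 + 31 + 30 + 31 + 31 + 28 + 31 + 30 + 31 + 30 + 31 + 31 + 30 + 31 + 30 + 31 + 31 + 28 + 31 + 30 + 31 + 30 + 31 + 31 + 30 + 31 + 30 + 31 + 31 + 28 + 31 + 30 + 31 + 30 + 31 + 9 = 1060.

1060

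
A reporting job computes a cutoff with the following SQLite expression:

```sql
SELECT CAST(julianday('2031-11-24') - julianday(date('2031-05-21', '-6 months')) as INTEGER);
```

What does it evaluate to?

368

Adding -6 months to 2031-05-21 gives 2030-11-21.
9 days remain in November 2030 after the 21st (30 − 21).
Full months from December 2030 through October 2031 contribute their day counts.
Then 24 days into November 2031.
Total: 9 + 31 + 31 + 28 + 31 + 30 + 31 + 30 + 31 + 31 + 30 + 31 + 24 = 368.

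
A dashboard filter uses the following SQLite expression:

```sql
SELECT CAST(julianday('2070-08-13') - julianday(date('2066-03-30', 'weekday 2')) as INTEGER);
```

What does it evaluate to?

1597

`weekday 2` advances to the next Tuesday; 2066-03-30 is already a Tuesday, so it stays at 2066-03-30.
1 day remains in March 2066 after the 30th (31 − 30).
Full months from April 2066 through July 2070 contribute their day counts.
Then 13 days into August 2070.
Total: 1 + 30 + 31 + 30 + 31 + 31 + 30 + 31 + 30 + 31 + 31 + 28 + 31 + 30 + 31 + 30 + 31 + 31 + 30 + 31 + 30 + 31 + 31 + 29 + 31 + 30 + 31 + 30 + 31 + 31 + 30 + 31 + 30 + 31 + 31 + 28 + 31 + 30 + 31 + 30 + 31 + 31 + 30 + 31 + 30 + 31 + 31 + 28 + 31 + 30 + 31 + 30 + 31 + 13 = 1597.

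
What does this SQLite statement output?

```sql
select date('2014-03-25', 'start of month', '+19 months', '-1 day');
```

2015-09-30

`start of month` rewinds 2014-03-25 to 2014-03-01.
Adding +19 months to 2014-03-01 gives 2015-10-01.
Going back 1 day from 2015-10-01 reaches 2015-09-30 (last day of September, 30 days).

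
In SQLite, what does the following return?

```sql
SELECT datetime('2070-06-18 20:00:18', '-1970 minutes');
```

1970 minutes = 32h 50m; -1970 minutes from 2070-06-18 20:00:18 is 2070-06-17 11:10:18 (crosses midnight).

2070-06-17 11:10:18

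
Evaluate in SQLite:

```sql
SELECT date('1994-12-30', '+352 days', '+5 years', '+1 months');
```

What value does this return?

2001-01-17

Applying '+352 days' to 1994-12-30: counting 352 days forward gives 1995-12-17.
Adding +5 years to 1995-12-17 gives 2000-12-17.
Adding +1 month to 2000-12-17 gives 2001-01-17.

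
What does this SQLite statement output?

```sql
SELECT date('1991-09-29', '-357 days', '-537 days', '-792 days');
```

1987-02-16

Applying '-357 days' to 1991-09-29: counting 357 days back gives 1990-10-07.
Applying '-537 days' to 1990-10-07: counting 537 days back gives 1989-04-18.
Applying '-792 days' to 1989-04-18: counting 792 days back gives 1987-02-16.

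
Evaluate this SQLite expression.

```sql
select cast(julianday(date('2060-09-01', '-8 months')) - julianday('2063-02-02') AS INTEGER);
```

-1128

Adding -8 months to 2060-09-01 gives 2060-01-01.
30 days remain in January 2060 after the 1st (31 − 1).
Full months from February 2060 through January 2063 contribute their day counts.
Then 2 days into February 2063.
Total: 30 + 29 + 31 + 30 + 31 + 30 + 31 + 31 + 30 + 31 + 30 + 31 + 31 + 28 + 31 + 30 + 31 + 30 + 31 + 31 + 30 + 31 + 30 + 31 + 31 + 28 + 31 + 30 + 31 + 30 + 31 + 31 + 30 + 31 + 30 + 31 + 31 + 2 = 1128.
The subtraction is earlier − later, so the result is −1128 → -1128.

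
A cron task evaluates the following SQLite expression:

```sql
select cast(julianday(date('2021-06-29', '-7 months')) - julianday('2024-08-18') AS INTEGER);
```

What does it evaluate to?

Adding -7 months to 2021-06-29 gives 2020-11-29.
1 day remains in November 2020 after the 29th (30 − 29).
Full months from December 2020 through July 2024 contribute their day counts.
Then 18 days into August 2024.
Total: 1 + 31 + 31 + 28 + 31 + 30 + 31 + 30 + 31 + 31 + 30 + 31 + 30 + 31 + 31 + 28 + 31 + 30 + 31 + 30 + 31 + 31 + 30 + 31 + 30 + 31 + 31 + 28 + 31 + 30 + 31 + 30 + 31 + 31 + 30 + 31 + 30 + 31 + 31 + 29 + 31 + 30 + 31 + 30 + 31 + 18 = 1358.
The subtraction is earlier − later, so the result is −1358 → -1358.

-1358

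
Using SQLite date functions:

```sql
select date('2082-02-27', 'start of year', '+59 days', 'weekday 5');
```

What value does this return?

2082-03-06

`start of year` rewinds 2082-02-27 to 2082-01-01.
Applying '+59 days' to 2082-01-01: counting 59 days forward gives 2082-03-01.
`weekday 5` advances to the next Friday; 2082-03-01 is a Sunday, so it moves forward to 2082-03-06.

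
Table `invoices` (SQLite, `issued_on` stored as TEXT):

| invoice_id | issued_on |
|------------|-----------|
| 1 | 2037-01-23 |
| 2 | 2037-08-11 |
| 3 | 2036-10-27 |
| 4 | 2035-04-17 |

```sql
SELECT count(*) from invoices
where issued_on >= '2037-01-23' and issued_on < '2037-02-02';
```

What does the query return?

1

Rows in [2037-01-23, 2037-02-02): 2037-01-23 → 1 row.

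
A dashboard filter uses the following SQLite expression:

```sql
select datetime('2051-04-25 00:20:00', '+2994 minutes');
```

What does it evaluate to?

2051-04-27 02:14:00

2994 minutes = 49h 54m; +2994 minutes from 2051-04-25 00:20:00 is 2051-04-27 02:14:00 (crosses midnight).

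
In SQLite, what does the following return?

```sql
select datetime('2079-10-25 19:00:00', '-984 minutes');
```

2079-10-25 02:36:00

984 minutes = 16h 24m; -984 minutes from 2079-10-25 19:00:00 is 2079-10-25 02:36:00.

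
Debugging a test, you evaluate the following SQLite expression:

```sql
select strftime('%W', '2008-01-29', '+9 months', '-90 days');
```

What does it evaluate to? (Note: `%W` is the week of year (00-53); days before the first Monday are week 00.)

First apply '+9 months', '-90 days': 2008-01-29 → 2008-07-31.
2008-07-31 is a Thursday. SQLite's %W counts Mondays since the year started; the result is 30.

30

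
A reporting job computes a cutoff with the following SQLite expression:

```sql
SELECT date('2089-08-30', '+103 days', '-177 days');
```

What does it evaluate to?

2089-06-17

Applying '+103 days' to 2089-08-30: counting 103 days forward gives 2089-12-11.
Applying '-177 days' to 2089-12-11: counting 177 days back gives 2089-06-17.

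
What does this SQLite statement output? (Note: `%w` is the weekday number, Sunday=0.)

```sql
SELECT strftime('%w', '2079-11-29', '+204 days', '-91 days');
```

4

First apply '+204 days', '-91 days': 2079-11-29 → 2080-03-21.
2080-03-21 is a Thursday; with Sunday=0 that is 4.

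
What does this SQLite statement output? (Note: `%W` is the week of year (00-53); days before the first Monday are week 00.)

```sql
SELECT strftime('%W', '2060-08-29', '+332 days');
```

First apply '+332 days': 2060-08-29 → 2061-07-27.
2061-07-27 is a Wednesday. SQLite's %W counts Mondays since the year started; the result is 30.

30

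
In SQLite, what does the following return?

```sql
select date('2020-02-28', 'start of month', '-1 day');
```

2020-01-31

`start of month` rewinds 2020-02-28 to 2020-02-01.
Going back 1 day from 2020-02-01 reaches 2020-01-31 (last day of January, 31 days).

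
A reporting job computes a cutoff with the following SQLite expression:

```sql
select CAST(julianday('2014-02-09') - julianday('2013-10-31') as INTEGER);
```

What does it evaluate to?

101

0 days remain in October 2013 after the 31st (31 − 31).
November 2013: 30 days.
December 2013: 31 days.
January 2014: 31 days.
Then 9 days into February 2014.
Total: 0 + 30 + 31 + 31 + 9 = 101.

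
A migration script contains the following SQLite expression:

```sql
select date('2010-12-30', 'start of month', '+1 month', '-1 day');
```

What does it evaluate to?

2010-12-31

`start of month` rewinds 2010-12-30 to 2010-12-01.
Adding +1 month to 2010-12-01 gives 2011-01-01.
Going back 1 day from 2011-01-01 reaches 2010-12-31 (last day of December, 31 days).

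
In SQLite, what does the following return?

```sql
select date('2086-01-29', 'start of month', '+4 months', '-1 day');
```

2086-04-30

`start of month` rewinds 2086-01-29 to 2086-01-01.
Adding +4 months to 2086-01-01 gives 2086-05-01.
Going back 1 day from 2086-05-01 reaches 2086-04-30 (last day of April, 30 days).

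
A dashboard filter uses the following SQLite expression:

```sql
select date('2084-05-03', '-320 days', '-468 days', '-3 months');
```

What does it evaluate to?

Applying '-320 days' to 2084-05-03: counting 320 days back gives 2083-06-18.
Applying '-468 days' to 2083-06-18: counting 468 days back gives 2082-03-07.
Adding -3 months to 2082-03-07 gives 2081-12-07.

2081-12-07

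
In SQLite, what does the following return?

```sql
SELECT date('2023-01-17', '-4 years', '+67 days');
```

Adding -4 years to 2023-01-17 gives 2019-01-17.
Applying '+67 days' to 2019-01-17: counting 67 days forward gives 2019-03-25.

2019-03-25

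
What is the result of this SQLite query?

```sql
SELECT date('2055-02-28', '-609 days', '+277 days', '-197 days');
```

2053-09-17

Applying '-609 days' to 2055-02-28: counting 609 days back gives 2053-06-29.
Applying '+277 days' to 2053-06-29: counting 277 days forward gives 2054-04-02.
Applying '-197 days' to 2054-04-02: counting 197 days back gives 2053-09-17.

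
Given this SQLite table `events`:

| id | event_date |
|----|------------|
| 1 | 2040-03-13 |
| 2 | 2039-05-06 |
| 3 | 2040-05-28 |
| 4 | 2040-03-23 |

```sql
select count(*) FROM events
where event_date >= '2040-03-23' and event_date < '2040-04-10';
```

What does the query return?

1

Rows in [2040-03-23, 2040-04-10): 2040-03-23 → 1 row.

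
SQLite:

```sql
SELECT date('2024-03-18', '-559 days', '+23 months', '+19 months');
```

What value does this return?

2026-03-06

Applying '-559 days' to 2024-03-18: counting 559 days back gives 2022-09-06.
Adding +23 months to 2022-09-06 gives 2024-08-06.
Adding +19 months to 2024-08-06 gives 2026-03-06.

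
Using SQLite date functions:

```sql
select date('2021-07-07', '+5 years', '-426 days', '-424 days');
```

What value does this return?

Adding +5 years to 2021-07-07 gives 2026-07-07.
Applying '-426 days' to 2026-07-07: counting 426 days back gives 2025-05-07.
Applying '-424 days' to 2025-05-07: counting 424 days back gives 2024-03-09.

2024-03-09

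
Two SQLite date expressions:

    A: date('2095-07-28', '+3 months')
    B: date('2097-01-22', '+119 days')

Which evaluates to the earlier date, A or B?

A

A = 2095-10-28.
B = 2097-05-21.
A is earlier.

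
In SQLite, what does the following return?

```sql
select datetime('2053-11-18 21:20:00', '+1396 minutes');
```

2053-11-19 20:36:00

1396 minutes = 23h 16m; +1396 minutes from 2053-11-18 21:20:00 is 2053-11-19 20:36:00 (crosses midnight).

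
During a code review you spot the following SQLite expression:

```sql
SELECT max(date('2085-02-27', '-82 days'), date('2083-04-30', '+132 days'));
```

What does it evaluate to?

date('2085-02-27', '-82 days') → 2084-12-07.
date('2083-04-30', '+132 days') → 2083-09-09.
Later of the two is 2084-12-07.

2084-12-07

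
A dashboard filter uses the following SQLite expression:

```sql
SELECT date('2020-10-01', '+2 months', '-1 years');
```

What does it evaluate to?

2019-12-01

Adding +2 months to 2020-10-01 gives 2020-12-01.
Adding -1 year to 2020-12-01 gives 2019-12-01.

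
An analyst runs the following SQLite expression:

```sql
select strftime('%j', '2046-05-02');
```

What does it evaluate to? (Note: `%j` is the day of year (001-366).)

Day-of-year for 2046-05-02: days since 2046-01-01 inclusive = 122, zero-padded to 122.

122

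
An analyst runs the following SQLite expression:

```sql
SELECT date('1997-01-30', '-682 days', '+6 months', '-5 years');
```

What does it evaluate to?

1990-09-20

Applying '-682 days' to 1997-01-30: counting 682 days back gives 1995-03-20.
Adding +6 months to 1995-03-20 gives 1995-09-20.
Adding -5 years to 1995-09-20 gives 1990-09-20.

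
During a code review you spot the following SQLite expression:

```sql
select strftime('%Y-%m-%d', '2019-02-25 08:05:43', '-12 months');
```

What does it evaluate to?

First apply '-12 months': 2019-02-25 08:05:43 → 2018-02-25 08:05:43.
`%Y-%m-%d` extracts the ISO date: 2018-02-25.

2018-02-25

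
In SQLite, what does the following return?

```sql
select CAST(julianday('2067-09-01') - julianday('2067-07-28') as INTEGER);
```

3 days remain in July 2067 after the 28th (31 − 28).
August 2067: 31 days.
Then 1 day into September 2067.
Total: 3 + 31 + 1 = 35.

35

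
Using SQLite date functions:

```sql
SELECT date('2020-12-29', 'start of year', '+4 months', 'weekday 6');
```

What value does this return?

`start of year` rewinds 2020-12-29 to 2020-01-01.
Adding +4 months to 2020-01-01 gives 2020-05-01.
`weekday 6` advances to the next Saturday; 2020-05-01 is a Friday, so it moves forward to 2020-05-02.

2020-05-02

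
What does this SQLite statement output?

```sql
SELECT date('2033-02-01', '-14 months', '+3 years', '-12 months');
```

Adding -14 months to 2033-02-01 gives 2031-12-01.
Adding +3 years to 2031-12-01 gives 2034-12-01.
Adding -12 months to 2034-12-01 gives 2033-12-01.

2033-12-01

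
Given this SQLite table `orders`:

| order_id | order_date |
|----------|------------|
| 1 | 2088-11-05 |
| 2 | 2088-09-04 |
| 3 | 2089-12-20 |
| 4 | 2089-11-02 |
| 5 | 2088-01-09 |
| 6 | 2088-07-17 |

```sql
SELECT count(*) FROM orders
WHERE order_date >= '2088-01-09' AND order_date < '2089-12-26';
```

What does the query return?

Rows in [2088-01-09, 2089-12-26): 2088-11-05, 2088-09-04, 2089-12-20, 2089-11-02, 2088-01-09, 2088-07-17 → 6 rows.

6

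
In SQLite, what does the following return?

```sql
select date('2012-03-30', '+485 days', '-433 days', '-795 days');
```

Applying '+485 days' to 2012-03-30: counting 485 days forward gives 2013-07-28.
Applying '-433 days' to 2013-07-28: counting 433 days back gives 2012-05-21.
Applying '-795 days' to 2012-05-21: counting 795 days back gives 2010-03-18.

2010-03-18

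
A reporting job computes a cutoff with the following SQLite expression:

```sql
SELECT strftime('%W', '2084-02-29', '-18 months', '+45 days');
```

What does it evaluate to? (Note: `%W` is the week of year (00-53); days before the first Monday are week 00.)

41

First apply '-18 months', '+45 days': 2084-02-29 → 2082-10-13.
2082-10-13 is a Tuesday. SQLite's %W counts Mondays since the year started; the result is 41.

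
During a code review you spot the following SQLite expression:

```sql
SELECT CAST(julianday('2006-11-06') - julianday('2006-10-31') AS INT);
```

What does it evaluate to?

0 days remain in October 2006 after the 31st (31 − 31).
Then 6 days into November 2006.
Total: 0 + 6 = 6.

6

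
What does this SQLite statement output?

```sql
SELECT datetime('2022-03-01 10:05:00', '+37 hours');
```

+37 hours from 2022-03-01 10:05:00 is 2022-03-02 23:05:00 (crosses midnight).

2022-03-02 23:05:00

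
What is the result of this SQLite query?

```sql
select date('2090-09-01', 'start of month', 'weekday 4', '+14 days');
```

2090-09-21

`start of month` rewinds 2090-09-01 to 2090-09-01.
`weekday 4` advances to the next Thursday; 2090-09-01 is a Friday, so it moves forward to 2090-09-07.
Advancing 14 more days within September lands on 2090-09-21.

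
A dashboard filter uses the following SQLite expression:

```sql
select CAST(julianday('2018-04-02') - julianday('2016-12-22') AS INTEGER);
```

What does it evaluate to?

466

9 days remain in December 2016 after the 22nd (31 − 22).
Full months from January 2017 through March 2018 contribute their day counts.
Then 2 days into April 2018.
Total: 9 + 31 + 28 + 31 + 30 + 31 + 30 + 31 + 31 + 30 + 31 + 30 + 31 + 31 + 28 + 31 + 2 = 466.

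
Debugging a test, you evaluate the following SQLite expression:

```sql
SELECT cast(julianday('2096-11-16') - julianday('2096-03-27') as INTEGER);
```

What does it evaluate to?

234

4 days remain in March 2096 after the 27th (31 − 27).
Full months from April 2096 through October 2096 contribute their day counts.
Then 16 days into November 2096.
Total: 4 + 30 + 31 + 30 + 31 + 31 + 30 + 31 + 16 = 234.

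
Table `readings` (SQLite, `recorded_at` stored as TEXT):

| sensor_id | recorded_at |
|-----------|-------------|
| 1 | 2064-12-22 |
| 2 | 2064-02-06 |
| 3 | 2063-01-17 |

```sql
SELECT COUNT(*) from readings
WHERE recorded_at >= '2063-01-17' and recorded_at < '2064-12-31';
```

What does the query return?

Rows in [2063-01-17, 2064-12-31): 2064-12-22, 2064-02-06, 2063-01-17 → 3 rows.

3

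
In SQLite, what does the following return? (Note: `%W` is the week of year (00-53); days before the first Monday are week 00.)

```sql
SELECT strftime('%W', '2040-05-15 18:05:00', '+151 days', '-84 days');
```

First apply '+151 days', '-84 days': 2040-05-15 18:05:00 → 2040-07-21 18:05:00.
2040-07-21 is a Saturday. SQLite's %W counts Mondays since the year started; the result is 29.

29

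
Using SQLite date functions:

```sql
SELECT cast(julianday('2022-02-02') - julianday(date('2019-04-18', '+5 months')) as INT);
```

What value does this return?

Adding +5 months to 2019-04-18 gives 2019-09-18.
12 days remain in September 2019 after the 18th (30 − 18).
Full months from October 2019 through January 2022 contribute their day counts.
Then 2 days into February 2022.
Total: 12 + 31 + 30 + 31 + 31 + 29 + 31 + 30 + 31 + 30 + 31 + 31 + 30 + 31 + 30 + 31 + 31 + 28 + 31 + 30 + 31 + 30 + 31 + 31 + 30 + 31 + 30 + 31 + 31 + 2 = 868.

868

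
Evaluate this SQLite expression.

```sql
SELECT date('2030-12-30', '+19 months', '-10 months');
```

Adding +19 months to 2030-12-30 gives 2032-07-30.
Adding -10 months to 2032-07-30 gives 2031-09-30.

2031-09-30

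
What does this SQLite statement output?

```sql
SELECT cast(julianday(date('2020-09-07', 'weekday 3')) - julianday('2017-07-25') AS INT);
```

`weekday 3` advances to the next Wednesday; 2020-09-07 is a Monday, so it moves forward to 2020-09-09.
6 days remain in July 2017 after the 25th (31 − 25).
Full months from August 2017 through August 2020 contribute their day counts.
Then 9 days into September 2020.
Total: 6 + 31 + 30 + 31 + 30 + 31 + 31 + 28 + 31 + 30 + 31 + 30 + 31 + 31 + 30 + 31 + 30 + 31 + 31 + 28 + 31 + 30 + 31 + 30 + 31 + 31 + 30 + 31 + 30 + 31 + 31 + 29 + 31 + 30 + 31 + 30 + 31 + 31 + 9 = 1142.

1142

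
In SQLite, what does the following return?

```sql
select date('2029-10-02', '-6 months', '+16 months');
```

Adding -6 months to 2029-10-02 gives 2029-04-02.
Adding +16 months to 2029-04-02 gives 2030-08-02.

2030-08-02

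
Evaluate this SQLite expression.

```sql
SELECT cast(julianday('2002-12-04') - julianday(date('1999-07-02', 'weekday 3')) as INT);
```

1246

`weekday 3` advances to the next Wednesday; 1999-07-02 is a Friday, so it moves forward to 1999-07-07.
24 days remain in July 1999 after the 7th (31 − 7).
Full months from August 1999 through November 2002 contribute their day counts.
Then 4 days into December 2002.
Total: 24 + 31 + 30 + 31 + 30 + 31 + 31 + 29 + 31 + 30 + 31 + 30 + 31 + 31 + 30 + 31 + 30 + 31 + 31 + 28 + 31 + 30 + 31 + 30 + 31 + 31 + 30 + 31 + 30 + 31 + 31 + 28 + 31 + 30 + 31 + 30 + 31 + 31 + 30 + 31 + 30 + 4 = 1246.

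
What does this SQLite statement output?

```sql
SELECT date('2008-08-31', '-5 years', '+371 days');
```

2004-09-05

Adding -5 years to 2008-08-31 gives 2003-08-31.
Applying '+371 days' to 2003-08-31: counting 371 days forward gives 2004-09-05.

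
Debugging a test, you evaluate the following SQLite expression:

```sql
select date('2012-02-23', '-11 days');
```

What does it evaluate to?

2012-02-12

Going back 11 days within February lands on 2012-02-12.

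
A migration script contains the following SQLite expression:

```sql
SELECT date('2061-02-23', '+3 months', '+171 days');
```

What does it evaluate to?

Adding +3 months to 2061-02-23 gives 2061-05-23.
Applying '+171 days' to 2061-05-23: counting 171 days forward gives 2061-11-10.

2061-11-10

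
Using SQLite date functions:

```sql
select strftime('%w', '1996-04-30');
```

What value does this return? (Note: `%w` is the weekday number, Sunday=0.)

1996-04-30 is a Tuesday; with Sunday=0 that is 2.

2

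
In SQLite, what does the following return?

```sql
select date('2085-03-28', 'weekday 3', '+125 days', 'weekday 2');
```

2085-07-31

`weekday 3` advances to the next Wednesday; 2085-03-28 is already a Wednesday, so it stays at 2085-03-28.
Applying '+125 days' to 2085-03-28: counting 125 days forward gives 2085-07-31.
`weekday 2` advances to the next Tuesday; 2085-07-31 is already a Tuesday, so it stays at 2085-07-31.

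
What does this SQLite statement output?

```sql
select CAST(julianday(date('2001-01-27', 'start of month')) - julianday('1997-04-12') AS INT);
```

`start of month` rewinds 2001-01-27 to 2001-01-01.
18 days remain in April 1997 after the 12th (30 − 12).
Full months from May 1997 through December 2000 contribute their day counts.
Then 1 day into January 2001.
Total: 18 + 31 + 30 + 31 + 31 + 30 + 31 + 30 + 31 + 31 + 28 + 31 + 30 + 31 + 30 + 31 + 31 + 30 + 31 + 30 + 31 + 31 + 28 + 31 + 30 + 31 + 30 + 31 + 31 + 30 + 31 + 30 + 31 + 31 + 29 + 31 + 30 + 31 + 30 + 31 + 31 + 30 + 31 + 30 + 31 + 1 = 1360.

1360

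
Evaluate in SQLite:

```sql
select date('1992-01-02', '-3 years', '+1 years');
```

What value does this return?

1990-01-02

Adding -3 years to 1992-01-02 gives 1989-01-02.
Adding +1 year to 1989-01-02 gives 1990-01-02.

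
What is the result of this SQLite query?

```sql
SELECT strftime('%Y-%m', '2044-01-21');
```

`%Y-%m` extracts the year-month: 2044-01.

2044-01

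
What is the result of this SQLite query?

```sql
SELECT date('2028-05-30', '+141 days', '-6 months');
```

2028-04-18

Applying '+141 days' to 2028-05-30: counting 141 days forward gives 2028-10-18.
Adding -6 months to 2028-10-18 gives 2028-04-18.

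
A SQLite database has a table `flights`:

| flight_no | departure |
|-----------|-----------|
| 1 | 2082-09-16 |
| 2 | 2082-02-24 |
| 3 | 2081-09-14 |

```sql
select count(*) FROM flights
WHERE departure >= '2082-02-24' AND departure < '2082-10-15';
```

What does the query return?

2

Rows in [2082-02-24, 2082-10-15): 2082-09-16, 2082-02-24 → 2 rows.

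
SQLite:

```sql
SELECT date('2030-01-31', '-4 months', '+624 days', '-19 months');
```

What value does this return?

Adding -4 months to 2030-01-31 targets 2029-09-31. September 2029 has only 30 days, so SQLite normalizes the 1-day overflow forward to 2029-10-01.
Applying '+624 days' to 2029-10-01: counting 624 days forward gives 2031-06-17.
Adding -19 months to 2031-06-17 gives 2029-11-17.

2029-11-17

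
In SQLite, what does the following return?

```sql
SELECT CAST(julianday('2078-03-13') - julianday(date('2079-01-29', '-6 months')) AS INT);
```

-138

Adding -6 months to 2079-01-29 gives 2078-07-29.
18 days remain in March 2078 after the 13th (31 − 13).
April 2078: 30 days.
May 2078: 31 days.
June 2078: 30 days.
Then 29 days into July 2078.
Total: 18 + 30 + 31 + 30 + 29 = 138.
The subtraction is earlier − later, so the result is −138 → -138.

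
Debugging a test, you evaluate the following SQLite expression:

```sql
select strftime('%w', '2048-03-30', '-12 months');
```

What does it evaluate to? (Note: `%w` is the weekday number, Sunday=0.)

First apply '-12 months': 2048-03-30 → 2047-03-30.
2047-03-30 is a Saturday; with Sunday=0 that is 6.

6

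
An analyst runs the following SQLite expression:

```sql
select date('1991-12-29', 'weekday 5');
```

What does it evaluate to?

`weekday 5` advances to the next Friday; 1991-12-29 is a Sunday, so it moves forward to 1992-01-03.

1992-01-03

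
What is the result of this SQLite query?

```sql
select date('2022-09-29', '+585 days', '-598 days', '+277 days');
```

Applying '+585 days' to 2022-09-29: counting 585 days forward gives 2024-05-06.
Applying '-598 days' to 2024-05-06: counting 598 days back gives 2022-09-16.
Applying '+277 days' to 2022-09-16: counting 277 days forward gives 2023-06-20.

2023-06-20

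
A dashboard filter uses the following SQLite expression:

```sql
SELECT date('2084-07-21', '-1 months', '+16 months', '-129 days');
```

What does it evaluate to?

2085-06-14

Adding -1 month to 2084-07-21 gives 2084-06-21.
Adding +16 months to 2084-06-21 gives 2085-10-21.
Applying '-129 days' to 2085-10-21: counting 129 days back gives 2085-06-14.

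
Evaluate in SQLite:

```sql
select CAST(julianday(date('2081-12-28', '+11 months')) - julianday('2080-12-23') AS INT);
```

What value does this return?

705

Adding +11 months to 2081-12-28 gives 2082-11-28.
8 days remain in December 2080 after the 23rd (31 − 23).
Full months from January 2081 through October 2082 contribute their day counts.
Then 28 days into November 2082.
Total: 8 + 31 + 28 + 31 + 30 + 31 + 30 + 31 + 31 + 30 + 31 + 30 + 31 + 31 + 28 + 31 + 30 + 31 + 30 + 31 + 31 + 30 + 31 + 28 = 705.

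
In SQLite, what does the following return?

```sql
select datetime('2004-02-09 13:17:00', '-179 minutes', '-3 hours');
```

179 minutes = 2h 59m; -179 minutes from 2004-02-09 13:17:00 is 2004-02-09 10:18:00.
-3 hours from 2004-02-09 10:18:00 is 2004-02-09 07:18:00.

2004-02-09 07:18:00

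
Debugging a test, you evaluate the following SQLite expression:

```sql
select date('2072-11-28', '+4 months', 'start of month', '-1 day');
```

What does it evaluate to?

Adding +4 months to 2072-11-28 gives 2073-03-28.
`start of month` rewinds 2073-03-28 to 2073-03-01.
Going back 1 day from 2073-03-01 reaches 2073-02-28 (last day of February, 28 days).

2073-02-28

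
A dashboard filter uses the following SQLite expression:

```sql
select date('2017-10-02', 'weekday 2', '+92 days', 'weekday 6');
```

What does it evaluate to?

`weekday 2` advances to the next Tuesday; 2017-10-02 is a Monday, so it moves forward to 2017-10-03.
Applying '+92 days' to 2017-10-03: counting 92 days forward gives 2018-01-03.
`weekday 6` advances to the next Saturday; 2018-01-03 is a Wednesday, so it moves forward to 2018-01-06.

2018-01-06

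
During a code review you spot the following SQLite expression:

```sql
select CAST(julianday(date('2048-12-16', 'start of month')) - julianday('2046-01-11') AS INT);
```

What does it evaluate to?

1055

`start of month` rewinds 2048-12-16 to 2048-12-01.
20 days remain in January 2046 after the 11th (31 − 11).
Full months from February 2046 through November 2048 contribute their day counts.
Then 1 day into December 2048.
Total: 20 + 28 + 31 + 30 + 31 + 30 + 31 + 31 + 30 + 31 + 30 + 31 + 31 + 28 + 31 + 30 + 31 + 30 + 31 + 31 + 30 + 31 + 30 + 31 + 31 + 29 + 31 + 30 + 31 + 30 + 31 + 31 + 30 + 31 + 30 + 1 = 1055.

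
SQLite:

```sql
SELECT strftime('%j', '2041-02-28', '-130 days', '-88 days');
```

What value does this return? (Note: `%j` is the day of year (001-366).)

207

First apply '-130 days', '-88 days': 2041-02-28 → 2040-07-25.
Day-of-year for 2040-07-25: days since 2040-01-01 inclusive = 207, zero-padded to 207.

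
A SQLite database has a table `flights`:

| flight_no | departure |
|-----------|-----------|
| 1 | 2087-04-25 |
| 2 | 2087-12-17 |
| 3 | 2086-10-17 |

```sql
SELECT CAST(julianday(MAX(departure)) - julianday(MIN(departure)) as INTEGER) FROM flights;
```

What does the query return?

MIN = 2086-10-17, MAX = 2087-12-17.
14 days remain in October 2086 after the 17th (31 − 17).
Full months from November 2086 through November 2087 contribute their day counts.
Then 17 days into December 2087.
Total: 14 + 30 + 31 + 31 + 28 + 31 + 30 + 31 + 30 + 31 + 31 + 30 + 31 + 30 + 17 = 426.

426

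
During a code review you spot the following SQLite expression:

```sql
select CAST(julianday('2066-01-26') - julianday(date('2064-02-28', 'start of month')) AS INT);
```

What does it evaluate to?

725

`start of month` rewinds 2064-02-28 to 2064-02-01.
28 days remain in February 2064 after the 1st (29 − 1).
Full months from March 2064 through December 2065 contribute their day counts.
Then 26 days into January 2066.
Total: 28 + 31 + 30 + 31 + 30 + 31 + 31 + 30 + 31 + 30 + 31 + 31 + 28 + 31 + 30 + 31 + 30 + 31 + 31 + 30 + 31 + 30 + 31 + 26 = 725.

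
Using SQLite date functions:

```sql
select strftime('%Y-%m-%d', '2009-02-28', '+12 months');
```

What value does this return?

First apply '+12 months': 2009-02-28 → 2010-02-28.
`%Y-%m-%d` extracts the ISO date: 2010-02-28.

2010-02-28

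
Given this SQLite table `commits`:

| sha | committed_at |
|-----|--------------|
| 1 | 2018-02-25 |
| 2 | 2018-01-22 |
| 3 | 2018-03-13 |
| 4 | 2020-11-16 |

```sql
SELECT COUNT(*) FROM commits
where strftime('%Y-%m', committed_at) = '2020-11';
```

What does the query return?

1

Rows with year-month 2020-11: 2020-11-16 → 1.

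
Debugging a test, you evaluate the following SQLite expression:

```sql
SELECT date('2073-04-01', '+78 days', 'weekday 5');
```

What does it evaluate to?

Applying '+78 days' to 2073-04-01: counting 78 days forward gives 2073-06-18.
`weekday 5` advances to the next Friday; 2073-06-18 is a Sunday, so it moves forward to 2073-06-23.

2073-06-23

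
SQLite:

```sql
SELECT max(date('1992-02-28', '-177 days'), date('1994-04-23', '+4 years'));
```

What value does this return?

1998-04-23

date('1992-02-28', '-177 days') → 1991-09-04.
date('1994-04-23', '+4 years') → 1998-04-23.
Later of the two is 1998-04-23.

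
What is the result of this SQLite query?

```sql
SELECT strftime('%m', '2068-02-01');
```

02

`%m` extracts the 2-digit month (01-12): 02.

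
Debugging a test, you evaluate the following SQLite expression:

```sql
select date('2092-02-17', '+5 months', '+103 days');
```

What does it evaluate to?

2092-10-28

Adding +5 months to 2092-02-17 gives 2092-07-17.
Applying '+103 days' to 2092-07-17: counting 103 days forward gives 2092-10-28.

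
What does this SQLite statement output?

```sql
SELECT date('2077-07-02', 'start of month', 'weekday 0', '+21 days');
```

2077-07-25

`start of month` rewinds 2077-07-02 to 2077-07-01.
`weekday 0` advances to the next Sunday; 2077-07-01 is a Thursday, so it moves forward to 2077-07-04.
Advancing 21 more days within July lands on 2077-07-25.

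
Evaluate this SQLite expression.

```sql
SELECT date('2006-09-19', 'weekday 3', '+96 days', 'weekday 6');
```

`weekday 3` advances to the next Wednesday; 2006-09-19 is a Tuesday, so it moves forward to 2006-09-20.
Applying '+96 days' to 2006-09-20: counting 96 days forward gives 2006-12-25.
`weekday 6` advances to the next Saturday; 2006-12-25 is a Monday, so it moves forward to 2006-12-30.

2006-12-30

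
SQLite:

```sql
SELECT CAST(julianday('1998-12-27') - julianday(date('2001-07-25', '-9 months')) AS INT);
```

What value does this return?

-668

Adding -9 months to 2001-07-25 gives 2000-10-25.
4 days remain in December 1998 after the 27th (31 − 27).
Full months from January 1999 through September 2000 contribute their day counts.
Then 25 days into October 2000.
Total: 4 + 31 + 28 + 31 + 30 + 31 + 30 + 31 + 31 + 30 + 31 + 30 + 31 + 31 + 29 + 31 + 30 + 31 + 30 + 31 + 31 + 30 + 25 = 668.
The subtraction is earlier − later, so the result is −668 → -668.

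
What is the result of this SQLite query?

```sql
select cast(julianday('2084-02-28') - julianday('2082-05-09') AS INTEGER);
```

22 days remain in May 2082 after the 9th (31 − 9).
Full months from June 2082 through January 2084 contribute their day counts.
Then 28 days into February 2084.
Total: 22 + 30 + 31 + 31 + 30 + 31 + 30 + 31 + 31 + 28 + 31 + 30 + 31 + 30 + 31 + 31 + 30 + 31 + 30 + 31 + 31 + 28 = 660.

660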